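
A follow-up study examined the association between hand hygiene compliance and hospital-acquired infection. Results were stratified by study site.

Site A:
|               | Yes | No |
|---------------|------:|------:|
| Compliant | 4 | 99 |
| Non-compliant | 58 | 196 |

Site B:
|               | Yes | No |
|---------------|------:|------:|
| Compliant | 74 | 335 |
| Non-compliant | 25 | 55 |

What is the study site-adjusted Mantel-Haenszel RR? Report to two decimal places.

RR_MH = Σ(aᵢ·n₀ᵢ/nᵢ) / Σ(cᵢ·n₁ᵢ/nᵢ), with n₁ᵢ = aᵢ+bᵢ (exposed), n₀ᵢ = cᵢ+dᵢ (unexposed), nᵢ = n₁ᵢ+n₀ᵢ.
Stratum 1 (Site A): n₁ = 103, n₀ = 254, n = 357; a·n₀/n = 4·254/357 = 2.8459; c·n₁/n = 58·103/357 = 16.7339
Stratum 2 (Site B): n₁ = 409, n₀ = 80, n = 489; a·n₀/n = 74·80/489 = 12.1063; c·n₁/n = 25·409/489 = 20.9100
RR_MH = (2.8459 + 12.1063) / (16.7339 + 20.9100) = 14.9523 / 37.6439 = 0.39720

0.40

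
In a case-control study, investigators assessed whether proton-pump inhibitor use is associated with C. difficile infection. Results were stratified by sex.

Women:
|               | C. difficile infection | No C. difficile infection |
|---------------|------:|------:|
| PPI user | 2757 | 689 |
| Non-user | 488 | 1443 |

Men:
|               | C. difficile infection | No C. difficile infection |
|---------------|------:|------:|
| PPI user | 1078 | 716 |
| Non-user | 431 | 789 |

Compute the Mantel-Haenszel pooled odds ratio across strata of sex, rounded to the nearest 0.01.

6.20

OR_MH = Σ(aᵢdᵢ/nᵢ) / Σ(bᵢcᵢ/nᵢ), where nᵢ is the stratum total.
Stratum 1 (Women): n = 5377; a·d/n = 2757·1443/5377 = 739.8830; b·c/n = 689·488/5377 = 62.5315
Stratum 2 (Men): n = 3014; a·d/n = 1078·789/3014 = 282.1971; b·c/n = 716·431/3014 = 102.3875
OR_MH = (739.8830 + 282.1971) / (62.5315 + 102.3875) = 1022.0801 / 164.9190 = 6.19747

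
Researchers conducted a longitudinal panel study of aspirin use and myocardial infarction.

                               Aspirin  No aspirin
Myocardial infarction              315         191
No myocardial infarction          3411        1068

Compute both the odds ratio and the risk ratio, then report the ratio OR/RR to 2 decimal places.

0.93

Reading the table with exposure as columns: a = 315 (Aspirin, case), b = 3411 (Aspirin, non-case), c = 191 (No aspirin, case), d = 1068.
OR = (315·1068)/(3411·191) = 336420/651501 = 0.51638
Risk in exposed = 315/3726 = 0.08454; risk in unexposed = 191/1259 = 0.15171; RR = 0.55726
OR/RR = 0.51638 / 0.55726 = 0.92663
The outcome is not rare, so the OR lies further from 1 than the RR.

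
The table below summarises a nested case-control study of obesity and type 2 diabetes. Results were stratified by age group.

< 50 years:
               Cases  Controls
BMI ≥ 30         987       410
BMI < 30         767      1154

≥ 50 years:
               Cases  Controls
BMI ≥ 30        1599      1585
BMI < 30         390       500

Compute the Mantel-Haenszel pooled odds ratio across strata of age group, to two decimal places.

2.19

OR_MH = Σ(aᵢdᵢ/nᵢ) / Σ(bᵢcᵢ/nᵢ), where nᵢ is the stratum total.
Stratum 1 (< 50 years): n = 3318; a·d/n = 987·1154/3318 = 343.2785; b·c/n = 410·767/3318 = 94.7770
Stratum 2 (≥ 50 years): n = 4074; a·d/n = 1599·500/4074 = 196.2445; b·c/n = 1585·390/4074 = 151.7305
OR_MH = (343.2785 + 196.2445) / (94.7770 + 151.7305) = 539.5230 / 246.5075 = 2.18867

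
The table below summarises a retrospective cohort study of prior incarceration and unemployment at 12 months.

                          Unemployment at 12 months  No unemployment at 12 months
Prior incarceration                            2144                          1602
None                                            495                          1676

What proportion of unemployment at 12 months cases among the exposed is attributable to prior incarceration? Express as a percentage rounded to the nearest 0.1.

Cells: a = 2144, b = 1602, c = 495, d = 1676.
Risk in exposed = 2144/3746 = 0.57234; risk in unexposed = 495/2171 = 0.22801.
RR = 0.57234/0.22801 = 2.51022
AR% = (RR − 1)/RR × 100 = (2.51022 − 1)/2.51022 × 100 = 60.1628%

60.2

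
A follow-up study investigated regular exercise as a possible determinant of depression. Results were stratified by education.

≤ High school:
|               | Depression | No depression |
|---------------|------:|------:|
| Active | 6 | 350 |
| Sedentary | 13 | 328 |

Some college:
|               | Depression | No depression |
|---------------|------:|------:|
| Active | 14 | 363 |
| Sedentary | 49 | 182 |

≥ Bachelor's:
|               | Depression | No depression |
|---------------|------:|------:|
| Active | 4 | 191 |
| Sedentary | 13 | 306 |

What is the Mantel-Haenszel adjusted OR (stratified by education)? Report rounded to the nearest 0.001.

0.231

OR_MH = Σ(aᵢdᵢ/nᵢ) / Σ(bᵢcᵢ/nᵢ), where nᵢ is the stratum total.
Stratum 1 (≤ High school): n = 697; a·d/n = 6·328/697 = 2.8235; b·c/n = 350·13/697 = 6.5280
Stratum 2 (Some college): n = 608; a·d/n = 14·182/608 = 4.1908; b·c/n = 363·49/608 = 29.2549
Stratum 3 (≥ Bachelor's): n = 514; a·d/n = 4·306/514 = 2.3813; b·c/n = 191·13/514 = 4.8307
OR_MH = (2.8235 + 4.1908 + 2.3813) / (6.5280 + 29.2549 + 4.8307) = 9.3956 / 40.6137 = 0.23134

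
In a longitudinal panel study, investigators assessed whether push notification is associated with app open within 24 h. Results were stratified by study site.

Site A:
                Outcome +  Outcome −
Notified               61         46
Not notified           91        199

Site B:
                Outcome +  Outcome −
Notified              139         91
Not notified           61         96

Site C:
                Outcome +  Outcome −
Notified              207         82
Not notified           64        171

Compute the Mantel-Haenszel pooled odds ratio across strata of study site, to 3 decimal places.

3.799

OR_MH = Σ(aᵢdᵢ/nᵢ) / Σ(bᵢcᵢ/nᵢ), where nᵢ is the stratum total.
Stratum 1 (Site A): n = 397; a·d/n = 61·199/397 = 30.5768; b·c/n = 46·91/397 = 10.5441
Stratum 2 (Site B): n = 387; a·d/n = 139·96/387 = 34.4806; b·c/n = 91·61/387 = 14.3437
Stratum 3 (Site C): n = 524; a·d/n = 207·171/524 = 67.5515; b·c/n = 82·64/524 = 10.0153
OR_MH = (30.5768 + 34.4806 + 67.5515) / (10.5441 + 14.3437 + 10.0153) = 132.6090 / 34.9030 = 3.79936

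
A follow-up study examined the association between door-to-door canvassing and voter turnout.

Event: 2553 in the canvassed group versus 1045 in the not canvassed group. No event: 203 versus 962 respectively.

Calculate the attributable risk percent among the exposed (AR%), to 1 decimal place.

43.8

From the description: a = 2553, b = 203, c = 1045, d = 962.
Risk in exposed = 2553/2756 = 0.92634; risk in unexposed = 1045/2007 = 0.52068.
RR = 0.92634/0.52068 = 1.77911
AR% = (RR − 1)/RR × 100 = (1.77911 − 1)/1.77911 × 100 = 43.7921%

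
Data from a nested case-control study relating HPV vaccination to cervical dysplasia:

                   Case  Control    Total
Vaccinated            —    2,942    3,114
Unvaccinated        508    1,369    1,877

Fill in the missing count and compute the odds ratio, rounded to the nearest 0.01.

The missing cell is in the exposed row: 3114 − 2942 = 172.
So a = 172, b = 2942, c = 508, d = 1369.
OR = (a·d)/(b·c) = (172 × 1369) / (2942 × 508) = 235468 / 1494536 = 0.15755

0.16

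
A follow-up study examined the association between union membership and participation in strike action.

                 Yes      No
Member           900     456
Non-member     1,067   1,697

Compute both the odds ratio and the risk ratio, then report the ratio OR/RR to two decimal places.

1.83

Cells: a = 900, b = 456, c = 1067, d = 1697.
OR = (900·1697)/(456·1067) = 1527300/486552 = 3.13903
Risk in exposed = 900/1356 = 0.66372; risk in unexposed = 1067/2764 = 0.38603; RR = 1.71932
OR/RR = 3.13903 / 1.71932 = 1.82574
The outcome is not rare, so the OR lies further from 1 than the RR.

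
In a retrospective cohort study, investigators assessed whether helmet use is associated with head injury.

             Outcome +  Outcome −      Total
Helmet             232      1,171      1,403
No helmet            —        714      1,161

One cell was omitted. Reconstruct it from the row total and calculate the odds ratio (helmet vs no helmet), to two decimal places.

The missing cell is in the unexposed row: 1161 − 714 = 447.
So a = 232, b = 1171, c = 447, d = 714.
OR = (a·d)/(b·c) = (232 × 714) / (1171 × 447) = 165648 / 523437 = 0.31646

0.32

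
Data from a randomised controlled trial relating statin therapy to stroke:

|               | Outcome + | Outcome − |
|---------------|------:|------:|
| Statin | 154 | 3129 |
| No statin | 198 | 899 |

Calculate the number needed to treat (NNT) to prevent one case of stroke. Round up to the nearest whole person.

Risk in treated group = 154/3283 = 0.04691; risk in control = 198/1097 = 0.18049.
Absolute risk reduction = 0.18049 − 0.04691 = 0.13358
NNT = 1 / ARR = 1 / 0.13358 = 7.486 → round up → 8

8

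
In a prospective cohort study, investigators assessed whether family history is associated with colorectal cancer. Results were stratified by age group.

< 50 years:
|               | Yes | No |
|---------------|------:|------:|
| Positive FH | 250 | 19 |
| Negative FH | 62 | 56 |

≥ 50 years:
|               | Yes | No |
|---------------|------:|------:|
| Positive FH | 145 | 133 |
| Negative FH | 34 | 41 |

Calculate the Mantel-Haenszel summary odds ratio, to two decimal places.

OR_MH = Σ(aᵢdᵢ/nᵢ) / Σ(bᵢcᵢ/nᵢ), where nᵢ is the stratum total.
Stratum 1 (< 50 years): n = 387; a·d/n = 250·56/387 = 36.1757; b·c/n = 19·62/387 = 3.0439
Stratum 2 (≥ 50 years): n = 353; a·d/n = 145·41/353 = 16.8414; b·c/n = 133·34/353 = 12.8102
OR_MH = (36.1757 + 16.8414) / (3.0439 + 12.8102) = 53.0171 / 15.8541 = 3.34406

3.34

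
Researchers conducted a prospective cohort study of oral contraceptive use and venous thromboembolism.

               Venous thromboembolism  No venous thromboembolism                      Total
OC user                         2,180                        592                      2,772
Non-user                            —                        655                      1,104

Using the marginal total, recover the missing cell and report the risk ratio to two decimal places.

1.93

The missing cell is in the unexposed row: 1104 − 655 = 449.
So a = 2180, b = 592, c = 449, d = 655.
RR = [a/(a+b)] / [c/(c+d)] = (2180/2772) / (449/1104) = 0.78644/0.40670 = 1.93369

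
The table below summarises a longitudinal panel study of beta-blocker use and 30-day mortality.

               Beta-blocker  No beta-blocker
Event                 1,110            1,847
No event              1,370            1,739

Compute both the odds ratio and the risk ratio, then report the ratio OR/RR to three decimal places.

Reading the table with exposure as columns: a = 1110 (Beta-blocker, case), b = 1370 (Beta-blocker, non-case), c = 1847 (No beta-blocker, case), d = 1739.
OR = (1110·1739)/(1370·1847) = 1930290/2530390 = 0.76284
Risk in exposed = 1110/2480 = 0.44758; risk in unexposed = 1847/3586 = 0.51506; RR = 0.86899
OR/RR = 0.76284 / 0.86899 = 0.87785
The outcome is not rare, so the OR lies further from 1 than the RR.

0.878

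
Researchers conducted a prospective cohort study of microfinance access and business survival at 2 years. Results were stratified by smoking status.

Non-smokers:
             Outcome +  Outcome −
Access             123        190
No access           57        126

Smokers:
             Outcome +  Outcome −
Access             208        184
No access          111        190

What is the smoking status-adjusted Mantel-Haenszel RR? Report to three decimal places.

RR_MH = Σ(aᵢ·n₀ᵢ/nᵢ) / Σ(cᵢ·n₁ᵢ/nᵢ), with n₁ᵢ = aᵢ+bᵢ (exposed), n₀ᵢ = cᵢ+dᵢ (unexposed), nᵢ = n₁ᵢ+n₀ᵢ.
Stratum 1 (Non-smokers): n₁ = 313, n₀ = 183, n = 496; a·n₀/n = 123·183/496 = 45.3810; c·n₁/n = 57·313/496 = 35.9698
Stratum 2 (Smokers): n₁ = 392, n₀ = 301, n = 693; a·n₀/n = 208·301/693 = 90.3434; c·n₁/n = 111·392/693 = 62.7879
RR_MH = (45.3810 + 90.3434) / (35.9698 + 62.7879) = 135.7245 / 98.7576 = 1.37432

1.374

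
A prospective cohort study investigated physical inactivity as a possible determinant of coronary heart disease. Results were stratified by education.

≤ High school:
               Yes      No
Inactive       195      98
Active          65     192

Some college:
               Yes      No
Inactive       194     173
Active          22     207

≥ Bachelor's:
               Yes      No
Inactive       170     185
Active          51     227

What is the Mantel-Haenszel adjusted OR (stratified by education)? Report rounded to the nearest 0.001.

OR_MH = Σ(aᵢdᵢ/nᵢ) / Σ(bᵢcᵢ/nᵢ), where nᵢ is the stratum total.
Stratum 1 (≤ High school): n = 550; a·d/n = 195·192/550 = 68.0727; b·c/n = 98·65/550 = 11.5818
Stratum 2 (Some college): n = 596; a·d/n = 194·207/596 = 67.3792; b·c/n = 173·22/596 = 6.3859
Stratum 3 (≥ Bachelor's): n = 633; a·d/n = 170·227/633 = 60.9637; b·c/n = 185·51/633 = 14.9052
OR_MH = (68.0727 + 67.3792 + 60.9637) / (11.5818 + 6.3859 + 14.9052) = 196.4156 / 32.8729 = 5.97499

5.975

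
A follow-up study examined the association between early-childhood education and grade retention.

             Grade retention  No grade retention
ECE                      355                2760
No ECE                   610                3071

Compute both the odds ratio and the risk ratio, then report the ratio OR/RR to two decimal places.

Cells: a = 355, b = 2760, c = 610, d = 3071.
OR = (355·3071)/(2760·610) = 1090205/1683600 = 0.64754
Risk in exposed = 355/3115 = 0.11396; risk in unexposed = 610/3681 = 0.16572; RR = 0.68771
OR/RR = 0.64754 / 0.68771 = 0.94159
The outcome is not rare, so the OR lies further from 1 than the RR.

0.94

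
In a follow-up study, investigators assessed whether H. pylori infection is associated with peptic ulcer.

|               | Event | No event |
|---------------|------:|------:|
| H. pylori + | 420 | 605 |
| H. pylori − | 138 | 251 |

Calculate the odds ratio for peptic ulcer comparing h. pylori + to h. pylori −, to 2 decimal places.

Cells: a = 420, b = 605, c = 138, d = 251.
OR = (a·d)/(b·c) = (420 × 251) / (605 × 138) = 105420 / 83490 = 1.26267
The odds of peptic ulcer are about 1.26 times as high in the h. pylori + group.

1.26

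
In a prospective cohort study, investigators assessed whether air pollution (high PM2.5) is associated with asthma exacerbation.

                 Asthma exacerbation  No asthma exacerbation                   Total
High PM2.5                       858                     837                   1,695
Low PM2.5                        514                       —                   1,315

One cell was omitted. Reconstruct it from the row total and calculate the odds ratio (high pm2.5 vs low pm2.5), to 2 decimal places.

1.60

The missing cell is in the unexposed row: 1315 − 514 = 801.
So a = 858, b = 837, c = 514, d = 801.
OR = (a·d)/(b·c) = (858 × 801) / (837 × 514) = 687258 / 430218 = 1.59746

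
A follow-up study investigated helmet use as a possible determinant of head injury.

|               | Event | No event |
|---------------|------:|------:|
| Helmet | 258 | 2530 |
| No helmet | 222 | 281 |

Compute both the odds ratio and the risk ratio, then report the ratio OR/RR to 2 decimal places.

0.62

Cells: a = 258, b = 2530, c = 222, d = 281.
OR = (258·281)/(2530·222) = 72498/561660 = 0.12908
Risk in exposed = 258/2788 = 0.09254; risk in unexposed = 222/503 = 0.44135; RR = 0.20967
OR/RR = 0.12908 / 0.20967 = 0.61562
The outcome is not rare, so the OR lies further from 1 than the RR.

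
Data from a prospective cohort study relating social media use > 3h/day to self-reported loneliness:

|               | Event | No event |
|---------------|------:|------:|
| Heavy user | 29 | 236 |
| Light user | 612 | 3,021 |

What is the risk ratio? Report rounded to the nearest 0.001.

Cells: a = 29, b = 236, c = 612, d = 3021.
Risk in exposed = 29/265 = 0.10943; risk in unexposed = 612/3633 = 0.16846.
RR = 0.10943 / 0.16846 = 0.64963
The risk is 35% lower among the exposed than among the unexposed.

0.650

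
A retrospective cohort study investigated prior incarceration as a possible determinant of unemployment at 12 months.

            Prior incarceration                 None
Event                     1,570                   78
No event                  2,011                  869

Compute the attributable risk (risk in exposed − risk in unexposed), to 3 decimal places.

Reading the table with exposure as columns: a = 1570 (Prior incarceration, case), b = 2011 (Prior incarceration, non-case), c = 78 (None, case), d = 869.
Risk in exposed = 1570/3581 = 0.438425; risk in unexposed = 78/947 = 0.082365.
Risk difference = 0.438425 − 0.082365 = 0.356060

0.356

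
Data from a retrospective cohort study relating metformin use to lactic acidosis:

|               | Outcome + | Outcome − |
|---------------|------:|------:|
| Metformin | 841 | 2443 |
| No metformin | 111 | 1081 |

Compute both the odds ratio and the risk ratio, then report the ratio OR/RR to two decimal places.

Cells: a = 841, b = 2443, c = 111, d = 1081.
OR = (841·1081)/(2443·111) = 909121/271173 = 3.35255
Risk in exposed = 841/3284 = 0.25609; risk in unexposed = 111/1192 = 0.09312; RR = 2.75009
OR/RR = 3.35255 / 2.75009 = 1.21907
The outcome is not rare, so the OR lies further from 1 than the RR.

1.22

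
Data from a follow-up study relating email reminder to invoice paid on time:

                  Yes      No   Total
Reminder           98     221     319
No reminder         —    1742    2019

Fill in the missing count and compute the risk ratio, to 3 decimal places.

2.239

The missing cell is in the unexposed row: 2019 − 1742 = 277.
So a = 98, b = 221, c = 277, d = 1742.
RR = [a/(a+b)] / [c/(c+d)] = (98/319) / (277/2019) = 0.30721/0.13720 = 2.23920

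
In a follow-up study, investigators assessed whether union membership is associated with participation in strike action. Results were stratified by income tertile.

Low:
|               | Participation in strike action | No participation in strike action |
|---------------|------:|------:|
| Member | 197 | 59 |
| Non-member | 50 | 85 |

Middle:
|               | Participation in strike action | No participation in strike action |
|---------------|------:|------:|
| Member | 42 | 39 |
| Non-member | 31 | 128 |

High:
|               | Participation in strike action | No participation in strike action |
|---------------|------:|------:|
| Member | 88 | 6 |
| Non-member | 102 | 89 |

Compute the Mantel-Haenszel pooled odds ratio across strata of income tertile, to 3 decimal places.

OR_MH = Σ(aᵢdᵢ/nᵢ) / Σ(bᵢcᵢ/nᵢ), where nᵢ is the stratum total.
Stratum 1 (Low): n = 391; a·d/n = 197·85/391 = 42.8261; b·c/n = 59·50/391 = 7.5448
Stratum 2 (Middle): n = 240; a·d/n = 42·128/240 = 22.4000; b·c/n = 39·31/240 = 5.0375
Stratum 3 (High): n = 285; a·d/n = 88·89/285 = 27.4807; b·c/n = 6·102/285 = 2.1474
OR_MH = (42.8261 + 22.4000 + 27.4807) / (7.5448 + 5.0375 + 2.1474) = 92.7068 / 14.7296 = 6.29390

6.294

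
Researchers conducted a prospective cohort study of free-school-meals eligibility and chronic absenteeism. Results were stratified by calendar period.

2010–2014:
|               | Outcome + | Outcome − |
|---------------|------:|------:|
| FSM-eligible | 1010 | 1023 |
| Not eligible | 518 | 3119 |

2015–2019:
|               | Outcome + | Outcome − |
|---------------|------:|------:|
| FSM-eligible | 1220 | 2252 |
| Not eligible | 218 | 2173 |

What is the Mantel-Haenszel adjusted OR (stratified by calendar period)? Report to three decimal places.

OR_MH = Σ(aᵢdᵢ/nᵢ) / Σ(bᵢcᵢ/nᵢ), where nᵢ is the stratum total.
Stratum 1 (2010–2014): n = 5670; a·d/n = 1010·3119/5670 = 555.5891; b·c/n = 1023·518/5670 = 93.4593
Stratum 2 (2015–2019): n = 5863; a·d/n = 1220·2173/5863 = 452.1678; b·c/n = 2252·218/5863 = 83.7346
OR_MH = (555.5891 + 452.1678) / (93.4593 + 83.7346) = 1007.7569 / 177.1939 = 5.68731

5.687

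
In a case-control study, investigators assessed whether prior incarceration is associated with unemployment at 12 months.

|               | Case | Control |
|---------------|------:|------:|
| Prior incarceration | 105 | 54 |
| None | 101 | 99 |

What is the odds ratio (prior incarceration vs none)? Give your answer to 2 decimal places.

1.91

Cells: a = 105, b = 54, c = 101, d = 99.
OR = (a·d)/(b·c) = (105 × 99) / (54 × 101) = 10395 / 5454 = 1.90594
The odds of unemployment at 12 months are about 1.91 times as high in the prior incarceration group.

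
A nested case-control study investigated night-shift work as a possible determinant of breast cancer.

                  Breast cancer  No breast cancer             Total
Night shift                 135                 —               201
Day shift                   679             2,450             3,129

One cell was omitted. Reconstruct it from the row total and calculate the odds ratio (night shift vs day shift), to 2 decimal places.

The missing cell is in the exposed row: 201 − 135 = 66.
So a = 135, b = 66, c = 679, d = 2450.
OR = (a·d)/(b·c) = (135 × 2450) / (66 × 679) = 330750 / 44814 = 7.38051

7.38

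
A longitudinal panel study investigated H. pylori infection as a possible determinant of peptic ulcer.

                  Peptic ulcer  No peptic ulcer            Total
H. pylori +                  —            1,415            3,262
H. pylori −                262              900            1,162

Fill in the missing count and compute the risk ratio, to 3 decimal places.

2.511

The missing cell is in the exposed row: 3262 − 1415 = 1847.
So a = 1847, b = 1415, c = 262, d = 900.
RR = [a/(a+b)] / [c/(c+d)] = (1847/3262) / (262/1162) = 0.56622/0.22547 = 2.51124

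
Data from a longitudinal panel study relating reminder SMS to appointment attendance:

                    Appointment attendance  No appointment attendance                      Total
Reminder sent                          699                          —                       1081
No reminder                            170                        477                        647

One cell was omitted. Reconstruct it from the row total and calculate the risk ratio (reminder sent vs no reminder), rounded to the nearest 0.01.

The missing cell is in the exposed row: 1081 − 699 = 382.
So a = 699, b = 382, c = 170, d = 477.
RR = [a/(a+b)] / [c/(c+d)] = (699/1081) / (170/647) = 0.64662/0.26275 = 2.46097

2.46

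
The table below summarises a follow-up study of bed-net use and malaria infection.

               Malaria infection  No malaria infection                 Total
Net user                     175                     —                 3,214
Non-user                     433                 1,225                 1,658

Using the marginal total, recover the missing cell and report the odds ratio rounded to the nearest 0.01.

0.16

The missing cell is in the exposed row: 3214 − 175 = 3039.
So a = 175, b = 3039, c = 433, d = 1225.
OR = (a·d)/(b·c) = (175 × 1225) / (3039 × 433) = 214375 / 1315887 = 0.16291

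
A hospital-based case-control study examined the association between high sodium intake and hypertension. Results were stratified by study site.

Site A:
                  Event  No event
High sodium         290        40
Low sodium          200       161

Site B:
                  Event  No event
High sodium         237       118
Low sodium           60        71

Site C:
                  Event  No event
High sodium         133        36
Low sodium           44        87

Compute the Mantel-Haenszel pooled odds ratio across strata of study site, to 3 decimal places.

4.479

OR_MH = Σ(aᵢdᵢ/nᵢ) / Σ(bᵢcᵢ/nᵢ), where nᵢ is the stratum total.
Stratum 1 (Site A): n = 691; a·d/n = 290·161/691 = 67.5687; b·c/n = 40·200/691 = 11.5774
Stratum 2 (Site B): n = 486; a·d/n = 237·71/486 = 34.6235; b·c/n = 118·60/486 = 14.5679
Stratum 3 (Site C): n = 300; a·d/n = 133·87/300 = 38.5700; b·c/n = 36·44/300 = 5.2800
OR_MH = (67.5687 + 34.6235 + 38.5700) / (11.5774 + 14.5679 + 5.2800) = 140.7622 / 31.4253 = 4.47926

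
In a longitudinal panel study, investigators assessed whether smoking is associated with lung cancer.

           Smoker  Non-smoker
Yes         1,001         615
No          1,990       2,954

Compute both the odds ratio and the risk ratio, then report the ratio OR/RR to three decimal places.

Reading the table with exposure as columns: a = 1001 (Smoker, case), b = 1990 (Smoker, non-case), c = 615 (Non-smoker, case), d = 2954.
OR = (1001·2954)/(1990·615) = 2956954/1223850 = 2.41611
Risk in exposed = 1001/2991 = 0.33467; risk in unexposed = 615/3569 = 0.17232; RR = 1.94218
OR/RR = 2.41611 / 1.94218 = 1.24402
The outcome is not rare, so the OR lies further from 1 than the RR.

1.244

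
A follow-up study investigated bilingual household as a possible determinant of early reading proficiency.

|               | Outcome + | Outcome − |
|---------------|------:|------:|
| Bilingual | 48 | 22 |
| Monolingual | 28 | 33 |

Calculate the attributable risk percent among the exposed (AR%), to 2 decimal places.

Cells: a = 48, b = 22, c = 28, d = 33.
Risk in exposed = 48/70 = 0.68571; risk in unexposed = 28/61 = 0.45902.
RR = 0.68571/0.45902 = 1.49388
AR% = (RR − 1)/RR × 100 = (1.49388 − 1)/1.49388 × 100 = 33.0601%

33.06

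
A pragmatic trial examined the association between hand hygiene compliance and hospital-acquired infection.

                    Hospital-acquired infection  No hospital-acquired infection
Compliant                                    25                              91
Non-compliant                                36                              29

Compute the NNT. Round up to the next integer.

3

Risk in treated group = 25/116 = 0.21552; risk in control = 36/65 = 0.55385.
Absolute risk reduction = 0.55385 − 0.21552 = 0.33833
NNT = 1 / ARR = 1 / 0.33833 = 2.956 → round up → 3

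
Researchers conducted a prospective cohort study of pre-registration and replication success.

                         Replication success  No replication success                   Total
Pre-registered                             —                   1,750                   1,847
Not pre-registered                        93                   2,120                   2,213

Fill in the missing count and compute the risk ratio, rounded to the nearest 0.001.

1.250

The missing cell is in the exposed row: 1847 − 1750 = 97.
So a = 97, b = 1750, c = 93, d = 2120.
RR = [a/(a+b)] / [c/(c+d)] = (97/1847) / (93/2213) = 0.05252/0.04202 = 1.24969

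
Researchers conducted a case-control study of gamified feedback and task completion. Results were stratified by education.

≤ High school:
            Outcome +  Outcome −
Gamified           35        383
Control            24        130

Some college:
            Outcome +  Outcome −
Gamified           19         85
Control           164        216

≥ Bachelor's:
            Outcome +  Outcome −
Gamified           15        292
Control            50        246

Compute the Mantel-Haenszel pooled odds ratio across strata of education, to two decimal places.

0.33

OR_MH = Σ(aᵢdᵢ/nᵢ) / Σ(bᵢcᵢ/nᵢ), where nᵢ is the stratum total.
Stratum 1 (≤ High school): n = 572; a·d/n = 35·130/572 = 7.9545; b·c/n = 383·24/572 = 16.0699
Stratum 2 (Some college): n = 484; a·d/n = 19·216/484 = 8.4793; b·c/n = 85·164/484 = 28.8017
Stratum 3 (≥ Bachelor's): n = 603; a·d/n = 15·246/603 = 6.1194; b·c/n = 292·50/603 = 24.2123
OR_MH = (7.9545 + 8.4793 + 6.1194) / (16.0699 + 28.8017 + 24.2123) = 22.5533 / 69.0839 = 0.32646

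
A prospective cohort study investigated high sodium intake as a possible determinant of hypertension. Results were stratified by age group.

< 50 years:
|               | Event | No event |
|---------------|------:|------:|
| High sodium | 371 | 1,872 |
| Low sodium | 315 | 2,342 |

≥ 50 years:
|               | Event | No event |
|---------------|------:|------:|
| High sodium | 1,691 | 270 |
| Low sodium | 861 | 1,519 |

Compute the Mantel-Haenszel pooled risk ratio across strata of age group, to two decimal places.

2.12

RR_MH = Σ(aᵢ·n₀ᵢ/nᵢ) / Σ(cᵢ·n₁ᵢ/nᵢ), with n₁ᵢ = aᵢ+bᵢ (exposed), n₀ᵢ = cᵢ+dᵢ (unexposed), nᵢ = n₁ᵢ+n₀ᵢ.
Stratum 1 (< 50 years): n₁ = 2243, n₀ = 2657, n = 4900; a·n₀/n = 371·2657/4900 = 201.1729; c·n₁/n = 315·2243/4900 = 144.1929
Stratum 2 (≥ 50 years): n₁ = 1961, n₀ = 2380, n = 4341; a·n₀/n = 1691·2380/4341 = 927.1090; c·n₁/n = 861·1961/4341 = 388.9475
RR_MH = (201.1729 + 927.1090) / (144.1929 + 388.9475) = 1128.2818 / 533.1403 = 2.11629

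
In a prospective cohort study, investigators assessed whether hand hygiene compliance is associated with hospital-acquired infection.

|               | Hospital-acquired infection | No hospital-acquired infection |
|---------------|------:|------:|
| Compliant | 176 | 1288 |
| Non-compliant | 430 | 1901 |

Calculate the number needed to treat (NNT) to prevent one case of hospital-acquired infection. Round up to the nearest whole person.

Risk in treated group = 176/1464 = 0.12022; risk in control = 430/2331 = 0.18447.
Absolute risk reduction = 0.18447 − 0.12022 = 0.06425
NNT = 1 / ARR = 1 / 0.06425 = 15.564 → round up → 16

16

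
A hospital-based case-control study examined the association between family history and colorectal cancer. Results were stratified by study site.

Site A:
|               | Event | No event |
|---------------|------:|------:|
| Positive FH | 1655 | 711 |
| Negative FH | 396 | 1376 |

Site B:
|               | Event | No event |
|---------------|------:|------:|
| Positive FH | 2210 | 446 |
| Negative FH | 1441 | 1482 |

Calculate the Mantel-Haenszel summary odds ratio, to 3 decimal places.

6.207

OR_MH = Σ(aᵢdᵢ/nᵢ) / Σ(bᵢcᵢ/nᵢ), where nᵢ is the stratum total.
Stratum 1 (Site A): n = 4138; a·d/n = 1655·1376/4138 = 550.3335; b·c/n = 711·396/4138 = 68.0416
Stratum 2 (Site B): n = 5579; a·d/n = 2210·1482/5579 = 587.0622; b·c/n = 446·1441/5579 = 115.1973
OR_MH = (550.3335 + 587.0622) / (68.0416 + 115.1973) = 1137.3957 / 183.2389 = 6.20717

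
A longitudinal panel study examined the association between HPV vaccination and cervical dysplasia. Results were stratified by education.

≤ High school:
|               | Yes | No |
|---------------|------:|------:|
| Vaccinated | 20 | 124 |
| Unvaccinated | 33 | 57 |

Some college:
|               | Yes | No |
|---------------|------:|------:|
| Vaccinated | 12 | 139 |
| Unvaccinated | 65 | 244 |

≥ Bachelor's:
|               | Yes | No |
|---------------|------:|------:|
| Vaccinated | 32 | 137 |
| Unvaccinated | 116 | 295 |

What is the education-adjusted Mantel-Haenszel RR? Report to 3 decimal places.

0.509

RR_MH = Σ(aᵢ·n₀ᵢ/nᵢ) / Σ(cᵢ·n₁ᵢ/nᵢ), with n₁ᵢ = aᵢ+bᵢ (exposed), n₀ᵢ = cᵢ+dᵢ (unexposed), nᵢ = n₁ᵢ+n₀ᵢ.
Stratum 1 (≤ High school): n₁ = 144, n₀ = 90, n = 234; a·n₀/n = 20·90/234 = 7.6923; c·n₁/n = 33·144/234 = 20.3077
Stratum 2 (Some college): n₁ = 151, n₀ = 309, n = 460; a·n₀/n = 12·309/460 = 8.0609; c·n₁/n = 65·151/460 = 21.3370
Stratum 3 (≥ Bachelor's): n₁ = 169, n₀ = 411, n = 580; a·n₀/n = 32·411/580 = 22.6759; c·n₁/n = 116·169/580 = 33.8000
RR_MH = (7.6923 + 8.0609 + 22.6759) / (20.3077 + 21.3370 + 33.8000) = 38.4290 / 75.4446 = 0.50937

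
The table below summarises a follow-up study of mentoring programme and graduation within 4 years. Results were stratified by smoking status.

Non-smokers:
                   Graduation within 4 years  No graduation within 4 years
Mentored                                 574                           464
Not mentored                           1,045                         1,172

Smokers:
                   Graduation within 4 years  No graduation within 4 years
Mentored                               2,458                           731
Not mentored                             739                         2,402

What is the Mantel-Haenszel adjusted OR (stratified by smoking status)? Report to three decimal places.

OR_MH = Σ(aᵢdᵢ/nᵢ) / Σ(bᵢcᵢ/nᵢ), where nᵢ is the stratum total.
Stratum 1 (Non-smokers): n = 3255; a·d/n = 574·1172/3255 = 206.6753; b·c/n = 464·1045/3255 = 148.9647
Stratum 2 (Smokers): n = 6330; a·d/n = 2458·2402/6330 = 932.7197; b·c/n = 731·739/6330 = 85.3411
OR_MH = (206.6753 + 932.7197) / (148.9647 + 85.3411) = 1139.3950 / 234.3057 = 4.86286

4.863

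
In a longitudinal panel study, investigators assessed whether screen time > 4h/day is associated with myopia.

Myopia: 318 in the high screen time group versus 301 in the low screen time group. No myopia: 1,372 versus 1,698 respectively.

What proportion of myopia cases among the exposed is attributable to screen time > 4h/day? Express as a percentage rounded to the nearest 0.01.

19.98

From the description: a = 318, b = 1372, c = 301, d = 1698.
Risk in exposed = 318/1690 = 0.18817; risk in unexposed = 301/1999 = 0.15058.
RR = 0.18817/0.15058 = 1.24965
AR% = (RR − 1)/RR × 100 = (1.24965 − 1)/1.24965 × 100 = 19.9773%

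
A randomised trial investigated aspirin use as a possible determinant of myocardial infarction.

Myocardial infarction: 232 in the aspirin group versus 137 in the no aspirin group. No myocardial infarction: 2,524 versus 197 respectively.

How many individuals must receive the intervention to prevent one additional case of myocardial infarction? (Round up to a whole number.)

Risk in treated group = 232/2756 = 0.08418; risk in control = 137/334 = 0.41018.
Absolute risk reduction = 0.41018 − 0.08418 = 0.32600
NNT = 1 / ARR = 1 / 0.32600 = 3.067 → round up → 4

4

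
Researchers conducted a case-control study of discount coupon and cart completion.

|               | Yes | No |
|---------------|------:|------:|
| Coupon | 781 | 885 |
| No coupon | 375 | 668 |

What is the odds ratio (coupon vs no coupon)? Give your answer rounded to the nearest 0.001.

Cells: a = 781, b = 885, c = 375, d = 668.
OR = (a·d)/(b·c) = (781 × 668) / (885 × 375) = 521708 / 331875 = 1.57200
The odds of cart completion are about 1.57 times as high in the coupon group.

1.572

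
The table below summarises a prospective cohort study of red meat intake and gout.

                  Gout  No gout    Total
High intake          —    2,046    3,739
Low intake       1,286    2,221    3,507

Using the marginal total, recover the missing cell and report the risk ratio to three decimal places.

The missing cell is in the exposed row: 3739 − 2046 = 1693.
So a = 1693, b = 2046, c = 1286, d = 2221.
RR = [a/(a+b)] / [c/(c+d)] = (1693/3739) / (1286/3507) = 0.45279/0.36670 = 1.23480

1.235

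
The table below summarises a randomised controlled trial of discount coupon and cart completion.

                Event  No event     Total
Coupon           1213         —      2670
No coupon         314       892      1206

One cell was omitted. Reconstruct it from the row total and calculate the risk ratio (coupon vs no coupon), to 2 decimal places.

1.74

The missing cell is in the exposed row: 2670 − 1213 = 1457.
So a = 1213, b = 1457, c = 314, d = 892.
RR = [a/(a+b)] / [c/(c+d)] = (1213/2670) / (314/1206) = 0.45431/0.26036 = 1.74489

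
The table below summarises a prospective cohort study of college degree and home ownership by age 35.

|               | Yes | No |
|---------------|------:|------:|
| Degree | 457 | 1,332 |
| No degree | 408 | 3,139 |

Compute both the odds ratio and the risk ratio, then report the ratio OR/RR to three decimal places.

1.189

Cells: a = 457, b = 1332, c = 408, d = 3139.
OR = (457·3139)/(1332·408) = 1434523/543456 = 2.63963
Risk in exposed = 457/1789 = 0.25545; risk in unexposed = 408/3547 = 0.11503; RR = 2.22079
OR/RR = 2.63963 / 2.22079 = 1.18860
The outcome is not rare, so the OR lies further from 1 than the RR.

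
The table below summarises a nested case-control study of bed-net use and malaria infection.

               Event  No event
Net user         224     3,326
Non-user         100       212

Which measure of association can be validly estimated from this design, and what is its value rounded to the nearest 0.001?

0.143

Cells: a = 224, b = 3326, c = 100, d = 212.
This is a nested case-control study: participants were sampled on outcome status, so risks in the source population cannot be estimated directly — relative risk is not valid here. The odds ratio is the appropriate measure.
OR = (a·d)/(b·c) = (224 × 212) / (3326 × 100) = 47488 / 332600 = 0.14278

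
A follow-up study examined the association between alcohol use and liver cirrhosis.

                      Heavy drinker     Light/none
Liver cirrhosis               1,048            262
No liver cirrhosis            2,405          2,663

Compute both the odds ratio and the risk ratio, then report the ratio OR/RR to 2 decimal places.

Reading the table with exposure as columns: a = 1048 (Heavy drinker, case), b = 2405 (Heavy drinker, non-case), c = 262 (Light/none, case), d = 2663.
OR = (1048·2663)/(2405·262) = 2790824/630110 = 4.42911
Risk in exposed = 1048/3453 = 0.30350; risk in unexposed = 262/2925 = 0.08957; RR = 3.38836
OR/RR = 4.42911 / 3.38836 = 1.30715
The outcome is not rare, so the OR lies further from 1 than the RR.

1.31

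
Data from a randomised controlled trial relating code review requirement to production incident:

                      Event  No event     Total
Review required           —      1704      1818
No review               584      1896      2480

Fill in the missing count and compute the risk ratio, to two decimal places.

The missing cell is in the exposed row: 1818 − 1704 = 114.
So a = 114, b = 1704, c = 584, d = 1896.
RR = [a/(a+b)] / [c/(c+d)] = (114/1818) / (584/2480) = 0.06271/0.23548 = 0.26629

0.27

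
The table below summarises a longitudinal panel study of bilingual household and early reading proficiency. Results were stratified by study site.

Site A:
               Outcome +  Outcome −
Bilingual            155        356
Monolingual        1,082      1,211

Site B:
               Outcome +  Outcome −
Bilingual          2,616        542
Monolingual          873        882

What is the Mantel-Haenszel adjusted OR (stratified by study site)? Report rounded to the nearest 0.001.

OR_MH = Σ(aᵢdᵢ/nᵢ) / Σ(bᵢcᵢ/nᵢ), where nᵢ is the stratum total.
Stratum 1 (Site A): n = 2804; a·d/n = 155·1211/2804 = 66.9419; b·c/n = 356·1082/2804 = 137.3723
Stratum 2 (Site B): n = 4913; a·d/n = 2616·882/4913 = 469.6340; b·c/n = 542·873/4913 = 96.3090
OR_MH = (66.9419 + 469.6340) / (137.3723 + 96.3090) = 536.5759 / 233.6813 = 2.29619

2.296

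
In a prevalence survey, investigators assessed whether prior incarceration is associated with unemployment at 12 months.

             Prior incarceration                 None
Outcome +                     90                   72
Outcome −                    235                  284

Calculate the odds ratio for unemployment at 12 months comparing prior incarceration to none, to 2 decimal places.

Reading the table with exposure as columns: a = 90 (Prior incarceration, case), b = 235 (Prior incarceration, non-case), c = 72 (None, case), d = 284.
OR = (a·d)/(b·c) = (90 × 284) / (235 × 72) = 25560 / 16920 = 1.51064
The odds of unemployment at 12 months are about 1.51 times as high in the prior incarceration group.

1.51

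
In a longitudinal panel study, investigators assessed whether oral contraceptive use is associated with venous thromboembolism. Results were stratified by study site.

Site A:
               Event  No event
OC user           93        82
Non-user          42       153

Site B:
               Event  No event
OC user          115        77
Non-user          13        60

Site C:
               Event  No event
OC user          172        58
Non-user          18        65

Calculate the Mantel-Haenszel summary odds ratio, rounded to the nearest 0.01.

6.10

OR_MH = Σ(aᵢdᵢ/nᵢ) / Σ(bᵢcᵢ/nᵢ), where nᵢ is the stratum total.
Stratum 1 (Site A): n = 370; a·d/n = 93·153/370 = 38.4568; b·c/n = 82·42/370 = 9.3081
Stratum 2 (Site B): n = 265; a·d/n = 115·60/265 = 26.0377; b·c/n = 77·13/265 = 3.7774
Stratum 3 (Site C): n = 313; a·d/n = 172·65/313 = 35.7188; b·c/n = 58·18/313 = 3.3355
OR_MH = (38.4568 + 26.0377 + 35.7188) / (9.3081 + 3.7774 + 3.3355) = 100.2133 / 16.4209 = 6.10278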